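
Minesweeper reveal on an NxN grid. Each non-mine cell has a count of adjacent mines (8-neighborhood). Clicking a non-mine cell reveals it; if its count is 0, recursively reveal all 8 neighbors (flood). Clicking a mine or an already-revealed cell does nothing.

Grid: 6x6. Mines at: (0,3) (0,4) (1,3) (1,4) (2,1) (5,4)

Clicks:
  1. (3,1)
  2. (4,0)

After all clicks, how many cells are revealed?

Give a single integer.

Answer: 20

Derivation:
Click 1 (3,1) count=1: revealed 1 new [(3,1)] -> total=1
Click 2 (4,0) count=0: revealed 19 new [(2,2) (2,3) (2,4) (2,5) (3,0) (3,2) (3,3) (3,4) (3,5) (4,0) (4,1) (4,2) (4,3) (4,4) (4,5) (5,0) (5,1) (5,2) (5,3)] -> total=20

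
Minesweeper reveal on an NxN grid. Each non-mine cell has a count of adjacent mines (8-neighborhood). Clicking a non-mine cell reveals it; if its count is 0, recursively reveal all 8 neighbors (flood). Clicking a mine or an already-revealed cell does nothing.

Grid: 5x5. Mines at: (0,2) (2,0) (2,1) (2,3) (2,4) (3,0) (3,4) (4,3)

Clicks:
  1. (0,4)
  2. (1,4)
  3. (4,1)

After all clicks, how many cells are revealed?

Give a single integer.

Click 1 (0,4) count=0: revealed 4 new [(0,3) (0,4) (1,3) (1,4)] -> total=4
Click 2 (1,4) count=2: revealed 0 new [(none)] -> total=4
Click 3 (4,1) count=1: revealed 1 new [(4,1)] -> total=5

Answer: 5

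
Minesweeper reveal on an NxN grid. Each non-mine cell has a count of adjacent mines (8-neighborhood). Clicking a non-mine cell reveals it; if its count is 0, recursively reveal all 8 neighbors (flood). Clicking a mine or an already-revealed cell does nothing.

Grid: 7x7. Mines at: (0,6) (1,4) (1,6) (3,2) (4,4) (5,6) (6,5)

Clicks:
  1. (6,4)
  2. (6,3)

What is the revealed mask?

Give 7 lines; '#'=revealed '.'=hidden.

Click 1 (6,4) count=1: revealed 1 new [(6,4)] -> total=1
Click 2 (6,3) count=0: revealed 27 new [(0,0) (0,1) (0,2) (0,3) (1,0) (1,1) (1,2) (1,3) (2,0) (2,1) (2,2) (2,3) (3,0) (3,1) (4,0) (4,1) (4,2) (4,3) (5,0) (5,1) (5,2) (5,3) (5,4) (6,0) (6,1) (6,2) (6,3)] -> total=28

Answer: ####...
####...
####...
##.....
####...
#####..
#####..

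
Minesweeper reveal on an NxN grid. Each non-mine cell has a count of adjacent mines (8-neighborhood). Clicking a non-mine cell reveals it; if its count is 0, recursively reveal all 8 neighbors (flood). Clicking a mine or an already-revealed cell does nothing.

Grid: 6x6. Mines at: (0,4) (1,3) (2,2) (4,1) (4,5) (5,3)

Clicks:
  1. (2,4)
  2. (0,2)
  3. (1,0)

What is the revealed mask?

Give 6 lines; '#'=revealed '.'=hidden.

Click 1 (2,4) count=1: revealed 1 new [(2,4)] -> total=1
Click 2 (0,2) count=1: revealed 1 new [(0,2)] -> total=2
Click 3 (1,0) count=0: revealed 9 new [(0,0) (0,1) (1,0) (1,1) (1,2) (2,0) (2,1) (3,0) (3,1)] -> total=11

Answer: ###...
###...
##..#.
##....
......
......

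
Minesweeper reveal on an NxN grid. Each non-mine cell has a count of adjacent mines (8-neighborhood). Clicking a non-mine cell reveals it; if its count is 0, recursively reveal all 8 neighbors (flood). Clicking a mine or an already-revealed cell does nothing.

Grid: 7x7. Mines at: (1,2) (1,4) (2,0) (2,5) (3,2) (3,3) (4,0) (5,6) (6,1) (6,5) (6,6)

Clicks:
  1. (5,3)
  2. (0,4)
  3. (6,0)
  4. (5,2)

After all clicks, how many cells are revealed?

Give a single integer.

Answer: 11

Derivation:
Click 1 (5,3) count=0: revealed 9 new [(4,2) (4,3) (4,4) (5,2) (5,3) (5,4) (6,2) (6,3) (6,4)] -> total=9
Click 2 (0,4) count=1: revealed 1 new [(0,4)] -> total=10
Click 3 (6,0) count=1: revealed 1 new [(6,0)] -> total=11
Click 4 (5,2) count=1: revealed 0 new [(none)] -> total=11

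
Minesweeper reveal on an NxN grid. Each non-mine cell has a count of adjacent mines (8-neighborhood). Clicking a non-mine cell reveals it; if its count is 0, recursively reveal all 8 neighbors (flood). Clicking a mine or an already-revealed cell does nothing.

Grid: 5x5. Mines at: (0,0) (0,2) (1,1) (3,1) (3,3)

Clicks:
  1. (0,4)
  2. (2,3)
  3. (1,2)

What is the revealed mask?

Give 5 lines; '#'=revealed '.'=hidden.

Click 1 (0,4) count=0: revealed 6 new [(0,3) (0,4) (1,3) (1,4) (2,3) (2,4)] -> total=6
Click 2 (2,3) count=1: revealed 0 new [(none)] -> total=6
Click 3 (1,2) count=2: revealed 1 new [(1,2)] -> total=7

Answer: ...##
..###
...##
.....
.....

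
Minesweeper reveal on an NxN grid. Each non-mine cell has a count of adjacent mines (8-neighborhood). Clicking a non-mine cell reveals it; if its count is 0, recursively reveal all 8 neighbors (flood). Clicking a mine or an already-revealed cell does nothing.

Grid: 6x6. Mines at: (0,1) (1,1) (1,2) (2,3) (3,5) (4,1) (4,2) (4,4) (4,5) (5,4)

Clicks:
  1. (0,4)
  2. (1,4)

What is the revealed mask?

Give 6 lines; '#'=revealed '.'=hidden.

Click 1 (0,4) count=0: revealed 8 new [(0,3) (0,4) (0,5) (1,3) (1,4) (1,5) (2,4) (2,5)] -> total=8
Click 2 (1,4) count=1: revealed 0 new [(none)] -> total=8

Answer: ...###
...###
....##
......
......
......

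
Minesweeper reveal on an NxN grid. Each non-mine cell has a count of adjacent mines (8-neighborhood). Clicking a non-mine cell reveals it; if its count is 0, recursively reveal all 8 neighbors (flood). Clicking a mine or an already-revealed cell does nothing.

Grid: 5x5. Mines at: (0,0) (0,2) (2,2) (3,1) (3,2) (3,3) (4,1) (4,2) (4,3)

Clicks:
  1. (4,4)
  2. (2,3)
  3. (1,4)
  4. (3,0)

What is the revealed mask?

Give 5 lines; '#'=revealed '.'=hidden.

Answer: ...##
...##
...##
#....
....#

Derivation:
Click 1 (4,4) count=2: revealed 1 new [(4,4)] -> total=1
Click 2 (2,3) count=3: revealed 1 new [(2,3)] -> total=2
Click 3 (1,4) count=0: revealed 5 new [(0,3) (0,4) (1,3) (1,4) (2,4)] -> total=7
Click 4 (3,0) count=2: revealed 1 new [(3,0)] -> total=8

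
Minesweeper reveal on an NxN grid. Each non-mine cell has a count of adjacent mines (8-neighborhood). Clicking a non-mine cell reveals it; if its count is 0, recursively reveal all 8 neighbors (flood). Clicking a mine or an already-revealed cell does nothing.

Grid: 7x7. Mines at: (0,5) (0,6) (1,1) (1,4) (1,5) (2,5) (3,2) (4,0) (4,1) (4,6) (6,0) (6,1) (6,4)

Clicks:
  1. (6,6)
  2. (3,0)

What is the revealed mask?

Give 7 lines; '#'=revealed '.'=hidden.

Answer: .......
.......
.......
#......
.......
.....##
.....##

Derivation:
Click 1 (6,6) count=0: revealed 4 new [(5,5) (5,6) (6,5) (6,6)] -> total=4
Click 2 (3,0) count=2: revealed 1 new [(3,0)] -> total=5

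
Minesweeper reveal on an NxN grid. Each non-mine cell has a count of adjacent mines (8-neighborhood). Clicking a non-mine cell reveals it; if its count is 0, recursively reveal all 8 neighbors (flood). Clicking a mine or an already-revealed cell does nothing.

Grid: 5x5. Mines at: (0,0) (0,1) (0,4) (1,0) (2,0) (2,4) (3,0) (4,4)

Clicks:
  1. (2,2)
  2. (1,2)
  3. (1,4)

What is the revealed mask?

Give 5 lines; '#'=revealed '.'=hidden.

Answer: .....
.####
.###.
.###.
.###.

Derivation:
Click 1 (2,2) count=0: revealed 12 new [(1,1) (1,2) (1,3) (2,1) (2,2) (2,3) (3,1) (3,2) (3,3) (4,1) (4,2) (4,3)] -> total=12
Click 2 (1,2) count=1: revealed 0 new [(none)] -> total=12
Click 3 (1,4) count=2: revealed 1 new [(1,4)] -> total=13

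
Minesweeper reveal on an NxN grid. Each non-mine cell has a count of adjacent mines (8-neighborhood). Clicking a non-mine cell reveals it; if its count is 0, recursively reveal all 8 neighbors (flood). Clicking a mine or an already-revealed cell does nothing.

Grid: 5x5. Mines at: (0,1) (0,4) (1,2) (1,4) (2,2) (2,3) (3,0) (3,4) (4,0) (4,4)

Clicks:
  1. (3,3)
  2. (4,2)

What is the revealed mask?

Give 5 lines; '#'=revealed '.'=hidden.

Click 1 (3,3) count=4: revealed 1 new [(3,3)] -> total=1
Click 2 (4,2) count=0: revealed 5 new [(3,1) (3,2) (4,1) (4,2) (4,3)] -> total=6

Answer: .....
.....
.....
.###.
.###.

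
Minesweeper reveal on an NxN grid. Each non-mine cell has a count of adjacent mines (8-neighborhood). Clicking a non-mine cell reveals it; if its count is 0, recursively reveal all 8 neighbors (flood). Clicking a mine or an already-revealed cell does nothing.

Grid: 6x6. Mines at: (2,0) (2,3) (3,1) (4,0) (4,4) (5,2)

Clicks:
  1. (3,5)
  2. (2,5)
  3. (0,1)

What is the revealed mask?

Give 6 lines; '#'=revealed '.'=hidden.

Answer: ######
######
....##
....##
......
......

Derivation:
Click 1 (3,5) count=1: revealed 1 new [(3,5)] -> total=1
Click 2 (2,5) count=0: revealed 15 new [(0,0) (0,1) (0,2) (0,3) (0,4) (0,5) (1,0) (1,1) (1,2) (1,3) (1,4) (1,5) (2,4) (2,5) (3,4)] -> total=16
Click 3 (0,1) count=0: revealed 0 new [(none)] -> total=16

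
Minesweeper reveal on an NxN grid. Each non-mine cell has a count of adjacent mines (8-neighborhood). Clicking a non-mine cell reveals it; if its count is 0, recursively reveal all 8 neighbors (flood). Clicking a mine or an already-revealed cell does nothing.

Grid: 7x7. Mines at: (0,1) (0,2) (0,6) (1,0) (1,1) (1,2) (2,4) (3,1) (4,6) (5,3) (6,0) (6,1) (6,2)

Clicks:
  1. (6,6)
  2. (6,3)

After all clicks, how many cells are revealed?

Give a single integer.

Click 1 (6,6) count=0: revealed 6 new [(5,4) (5,5) (5,6) (6,4) (6,5) (6,6)] -> total=6
Click 2 (6,3) count=2: revealed 1 new [(6,3)] -> total=7

Answer: 7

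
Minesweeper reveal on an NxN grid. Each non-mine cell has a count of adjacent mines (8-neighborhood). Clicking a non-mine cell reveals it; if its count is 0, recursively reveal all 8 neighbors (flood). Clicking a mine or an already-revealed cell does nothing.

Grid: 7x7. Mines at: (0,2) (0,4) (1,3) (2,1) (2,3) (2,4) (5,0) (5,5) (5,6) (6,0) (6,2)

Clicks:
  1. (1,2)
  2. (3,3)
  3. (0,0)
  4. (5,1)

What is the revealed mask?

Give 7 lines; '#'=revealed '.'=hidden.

Click 1 (1,2) count=4: revealed 1 new [(1,2)] -> total=1
Click 2 (3,3) count=2: revealed 1 new [(3,3)] -> total=2
Click 3 (0,0) count=0: revealed 4 new [(0,0) (0,1) (1,0) (1,1)] -> total=6
Click 4 (5,1) count=3: revealed 1 new [(5,1)] -> total=7

Answer: ##.....
###....
.......
...#...
.......
.#.....
.......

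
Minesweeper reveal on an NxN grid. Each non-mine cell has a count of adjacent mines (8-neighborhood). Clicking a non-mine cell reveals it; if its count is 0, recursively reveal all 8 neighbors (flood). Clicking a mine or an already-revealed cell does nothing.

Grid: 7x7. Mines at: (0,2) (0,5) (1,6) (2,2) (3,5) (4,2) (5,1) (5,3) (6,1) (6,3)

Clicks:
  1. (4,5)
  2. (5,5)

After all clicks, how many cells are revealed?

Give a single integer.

Click 1 (4,5) count=1: revealed 1 new [(4,5)] -> total=1
Click 2 (5,5) count=0: revealed 8 new [(4,4) (4,6) (5,4) (5,5) (5,6) (6,4) (6,5) (6,6)] -> total=9

Answer: 9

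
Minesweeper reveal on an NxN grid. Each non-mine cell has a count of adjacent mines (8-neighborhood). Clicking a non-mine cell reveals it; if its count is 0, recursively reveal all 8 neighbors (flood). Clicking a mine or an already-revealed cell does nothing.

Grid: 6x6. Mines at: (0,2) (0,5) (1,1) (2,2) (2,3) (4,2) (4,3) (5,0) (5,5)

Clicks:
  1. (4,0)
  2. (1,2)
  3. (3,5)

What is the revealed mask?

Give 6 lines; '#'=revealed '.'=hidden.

Click 1 (4,0) count=1: revealed 1 new [(4,0)] -> total=1
Click 2 (1,2) count=4: revealed 1 new [(1,2)] -> total=2
Click 3 (3,5) count=0: revealed 8 new [(1,4) (1,5) (2,4) (2,5) (3,4) (3,5) (4,4) (4,5)] -> total=10

Answer: ......
..#.##
....##
....##
#...##
......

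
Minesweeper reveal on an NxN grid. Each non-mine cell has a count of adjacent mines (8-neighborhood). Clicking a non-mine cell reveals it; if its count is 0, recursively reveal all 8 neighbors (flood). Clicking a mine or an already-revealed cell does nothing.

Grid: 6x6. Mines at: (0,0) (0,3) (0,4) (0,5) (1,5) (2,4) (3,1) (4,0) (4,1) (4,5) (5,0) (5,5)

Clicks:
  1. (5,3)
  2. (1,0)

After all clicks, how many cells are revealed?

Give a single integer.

Answer: 10

Derivation:
Click 1 (5,3) count=0: revealed 9 new [(3,2) (3,3) (3,4) (4,2) (4,3) (4,4) (5,2) (5,3) (5,4)] -> total=9
Click 2 (1,0) count=1: revealed 1 new [(1,0)] -> total=10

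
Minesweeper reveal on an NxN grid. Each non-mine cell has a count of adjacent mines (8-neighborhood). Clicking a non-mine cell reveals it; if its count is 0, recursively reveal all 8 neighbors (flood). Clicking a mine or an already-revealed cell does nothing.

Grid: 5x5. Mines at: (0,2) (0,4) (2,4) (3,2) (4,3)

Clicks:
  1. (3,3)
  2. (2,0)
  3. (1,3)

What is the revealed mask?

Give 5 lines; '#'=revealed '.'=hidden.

Click 1 (3,3) count=3: revealed 1 new [(3,3)] -> total=1
Click 2 (2,0) count=0: revealed 10 new [(0,0) (0,1) (1,0) (1,1) (2,0) (2,1) (3,0) (3,1) (4,0) (4,1)] -> total=11
Click 3 (1,3) count=3: revealed 1 new [(1,3)] -> total=12

Answer: ##...
##.#.
##...
##.#.
##...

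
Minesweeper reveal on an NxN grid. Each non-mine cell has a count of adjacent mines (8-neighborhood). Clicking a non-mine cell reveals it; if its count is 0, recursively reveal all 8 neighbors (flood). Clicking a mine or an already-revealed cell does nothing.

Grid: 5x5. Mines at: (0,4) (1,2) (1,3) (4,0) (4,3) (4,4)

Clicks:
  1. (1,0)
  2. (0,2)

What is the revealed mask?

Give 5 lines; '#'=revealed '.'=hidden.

Answer: ###..
##...
##...
##...
.....

Derivation:
Click 1 (1,0) count=0: revealed 8 new [(0,0) (0,1) (1,0) (1,1) (2,0) (2,1) (3,0) (3,1)] -> total=8
Click 2 (0,2) count=2: revealed 1 new [(0,2)] -> total=9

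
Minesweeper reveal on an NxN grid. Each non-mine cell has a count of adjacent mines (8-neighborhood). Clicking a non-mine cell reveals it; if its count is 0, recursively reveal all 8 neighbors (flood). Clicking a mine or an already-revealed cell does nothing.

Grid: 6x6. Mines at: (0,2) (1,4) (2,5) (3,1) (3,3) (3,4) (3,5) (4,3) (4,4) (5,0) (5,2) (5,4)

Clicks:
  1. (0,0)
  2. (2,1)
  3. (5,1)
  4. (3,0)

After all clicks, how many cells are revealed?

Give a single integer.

Answer: 8

Derivation:
Click 1 (0,0) count=0: revealed 6 new [(0,0) (0,1) (1,0) (1,1) (2,0) (2,1)] -> total=6
Click 2 (2,1) count=1: revealed 0 new [(none)] -> total=6
Click 3 (5,1) count=2: revealed 1 new [(5,1)] -> total=7
Click 4 (3,0) count=1: revealed 1 new [(3,0)] -> total=8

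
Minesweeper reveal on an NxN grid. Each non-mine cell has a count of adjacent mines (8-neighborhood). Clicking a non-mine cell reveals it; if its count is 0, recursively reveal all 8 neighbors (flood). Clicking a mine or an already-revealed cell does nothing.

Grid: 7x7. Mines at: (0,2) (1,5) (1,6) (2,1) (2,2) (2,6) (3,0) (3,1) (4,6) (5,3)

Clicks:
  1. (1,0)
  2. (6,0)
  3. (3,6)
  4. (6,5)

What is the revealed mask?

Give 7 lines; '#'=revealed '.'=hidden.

Click 1 (1,0) count=1: revealed 1 new [(1,0)] -> total=1
Click 2 (6,0) count=0: revealed 9 new [(4,0) (4,1) (4,2) (5,0) (5,1) (5,2) (6,0) (6,1) (6,2)] -> total=10
Click 3 (3,6) count=2: revealed 1 new [(3,6)] -> total=11
Click 4 (6,5) count=0: revealed 6 new [(5,4) (5,5) (5,6) (6,4) (6,5) (6,6)] -> total=17

Answer: .......
#......
.......
......#
###....
###.###
###.###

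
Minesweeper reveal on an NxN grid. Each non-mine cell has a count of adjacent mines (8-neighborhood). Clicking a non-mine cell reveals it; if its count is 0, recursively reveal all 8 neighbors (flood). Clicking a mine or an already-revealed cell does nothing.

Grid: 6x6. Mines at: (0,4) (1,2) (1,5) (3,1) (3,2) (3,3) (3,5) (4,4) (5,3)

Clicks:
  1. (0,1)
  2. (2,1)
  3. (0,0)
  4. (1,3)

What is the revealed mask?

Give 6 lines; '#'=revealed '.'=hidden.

Click 1 (0,1) count=1: revealed 1 new [(0,1)] -> total=1
Click 2 (2,1) count=3: revealed 1 new [(2,1)] -> total=2
Click 3 (0,0) count=0: revealed 4 new [(0,0) (1,0) (1,1) (2,0)] -> total=6
Click 4 (1,3) count=2: revealed 1 new [(1,3)] -> total=7

Answer: ##....
##.#..
##....
......
......
......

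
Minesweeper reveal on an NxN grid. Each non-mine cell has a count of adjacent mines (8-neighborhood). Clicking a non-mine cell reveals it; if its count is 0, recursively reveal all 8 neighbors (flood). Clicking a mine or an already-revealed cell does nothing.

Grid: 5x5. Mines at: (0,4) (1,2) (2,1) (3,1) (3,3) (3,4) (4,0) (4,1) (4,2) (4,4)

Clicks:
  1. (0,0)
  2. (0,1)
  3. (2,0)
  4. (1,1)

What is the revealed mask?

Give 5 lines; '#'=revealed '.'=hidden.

Click 1 (0,0) count=0: revealed 4 new [(0,0) (0,1) (1,0) (1,1)] -> total=4
Click 2 (0,1) count=1: revealed 0 new [(none)] -> total=4
Click 3 (2,0) count=2: revealed 1 new [(2,0)] -> total=5
Click 4 (1,1) count=2: revealed 0 new [(none)] -> total=5

Answer: ##...
##...
#....
.....
.....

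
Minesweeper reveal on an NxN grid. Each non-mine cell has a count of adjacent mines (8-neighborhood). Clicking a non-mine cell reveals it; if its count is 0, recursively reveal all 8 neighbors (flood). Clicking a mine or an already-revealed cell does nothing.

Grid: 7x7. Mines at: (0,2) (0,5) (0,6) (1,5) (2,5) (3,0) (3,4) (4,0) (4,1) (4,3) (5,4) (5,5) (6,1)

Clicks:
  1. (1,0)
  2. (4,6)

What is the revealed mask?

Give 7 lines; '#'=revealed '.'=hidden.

Click 1 (1,0) count=0: revealed 6 new [(0,0) (0,1) (1,0) (1,1) (2,0) (2,1)] -> total=6
Click 2 (4,6) count=1: revealed 1 new [(4,6)] -> total=7

Answer: ##.....
##.....
##.....
.......
......#
.......
.......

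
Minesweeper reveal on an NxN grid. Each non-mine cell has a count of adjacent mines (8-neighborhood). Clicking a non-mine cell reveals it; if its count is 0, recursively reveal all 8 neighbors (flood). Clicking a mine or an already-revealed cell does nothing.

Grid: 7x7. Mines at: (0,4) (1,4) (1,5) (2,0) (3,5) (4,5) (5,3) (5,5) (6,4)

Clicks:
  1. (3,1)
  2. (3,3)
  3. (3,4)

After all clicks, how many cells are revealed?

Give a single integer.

Click 1 (3,1) count=1: revealed 1 new [(3,1)] -> total=1
Click 2 (3,3) count=0: revealed 27 new [(0,0) (0,1) (0,2) (0,3) (1,0) (1,1) (1,2) (1,3) (2,1) (2,2) (2,3) (2,4) (3,0) (3,2) (3,3) (3,4) (4,0) (4,1) (4,2) (4,3) (4,4) (5,0) (5,1) (5,2) (6,0) (6,1) (6,2)] -> total=28
Click 3 (3,4) count=2: revealed 0 new [(none)] -> total=28

Answer: 28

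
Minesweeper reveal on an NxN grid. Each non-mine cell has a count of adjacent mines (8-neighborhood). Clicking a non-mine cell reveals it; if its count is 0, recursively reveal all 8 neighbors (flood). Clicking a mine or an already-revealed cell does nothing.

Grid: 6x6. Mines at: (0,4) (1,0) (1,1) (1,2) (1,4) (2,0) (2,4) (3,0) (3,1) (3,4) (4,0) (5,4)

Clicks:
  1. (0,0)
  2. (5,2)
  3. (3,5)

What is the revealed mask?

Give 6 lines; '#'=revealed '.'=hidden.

Click 1 (0,0) count=2: revealed 1 new [(0,0)] -> total=1
Click 2 (5,2) count=0: revealed 6 new [(4,1) (4,2) (4,3) (5,1) (5,2) (5,3)] -> total=7
Click 3 (3,5) count=2: revealed 1 new [(3,5)] -> total=8

Answer: #.....
......
......
.....#
.###..
.###..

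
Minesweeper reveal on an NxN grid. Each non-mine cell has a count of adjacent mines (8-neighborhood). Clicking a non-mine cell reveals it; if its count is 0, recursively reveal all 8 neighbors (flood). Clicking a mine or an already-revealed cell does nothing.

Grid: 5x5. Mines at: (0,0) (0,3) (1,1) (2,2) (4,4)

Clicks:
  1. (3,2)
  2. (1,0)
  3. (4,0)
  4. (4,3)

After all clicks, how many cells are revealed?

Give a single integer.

Answer: 11

Derivation:
Click 1 (3,2) count=1: revealed 1 new [(3,2)] -> total=1
Click 2 (1,0) count=2: revealed 1 new [(1,0)] -> total=2
Click 3 (4,0) count=0: revealed 9 new [(2,0) (2,1) (3,0) (3,1) (3,3) (4,0) (4,1) (4,2) (4,3)] -> total=11
Click 4 (4,3) count=1: revealed 0 new [(none)] -> total=11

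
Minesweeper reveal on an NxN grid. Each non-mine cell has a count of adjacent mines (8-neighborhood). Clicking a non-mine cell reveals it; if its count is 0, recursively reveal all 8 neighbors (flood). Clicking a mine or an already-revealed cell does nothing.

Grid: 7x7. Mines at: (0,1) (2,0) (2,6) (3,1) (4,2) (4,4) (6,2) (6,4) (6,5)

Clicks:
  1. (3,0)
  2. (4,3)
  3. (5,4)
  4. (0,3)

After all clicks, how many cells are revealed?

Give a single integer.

Click 1 (3,0) count=2: revealed 1 new [(3,0)] -> total=1
Click 2 (4,3) count=2: revealed 1 new [(4,3)] -> total=2
Click 3 (5,4) count=3: revealed 1 new [(5,4)] -> total=3
Click 4 (0,3) count=0: revealed 18 new [(0,2) (0,3) (0,4) (0,5) (0,6) (1,2) (1,3) (1,4) (1,5) (1,6) (2,2) (2,3) (2,4) (2,5) (3,2) (3,3) (3,4) (3,5)] -> total=21

Answer: 21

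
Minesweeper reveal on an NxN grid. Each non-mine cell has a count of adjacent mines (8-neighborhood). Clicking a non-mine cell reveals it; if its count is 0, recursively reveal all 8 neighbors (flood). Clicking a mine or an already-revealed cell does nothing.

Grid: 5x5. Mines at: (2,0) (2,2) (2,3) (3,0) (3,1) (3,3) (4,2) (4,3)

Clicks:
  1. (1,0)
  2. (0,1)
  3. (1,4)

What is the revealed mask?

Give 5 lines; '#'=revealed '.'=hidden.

Answer: #####
#####
.....
.....
.....

Derivation:
Click 1 (1,0) count=1: revealed 1 new [(1,0)] -> total=1
Click 2 (0,1) count=0: revealed 9 new [(0,0) (0,1) (0,2) (0,3) (0,4) (1,1) (1,2) (1,3) (1,4)] -> total=10
Click 3 (1,4) count=1: revealed 0 new [(none)] -> total=10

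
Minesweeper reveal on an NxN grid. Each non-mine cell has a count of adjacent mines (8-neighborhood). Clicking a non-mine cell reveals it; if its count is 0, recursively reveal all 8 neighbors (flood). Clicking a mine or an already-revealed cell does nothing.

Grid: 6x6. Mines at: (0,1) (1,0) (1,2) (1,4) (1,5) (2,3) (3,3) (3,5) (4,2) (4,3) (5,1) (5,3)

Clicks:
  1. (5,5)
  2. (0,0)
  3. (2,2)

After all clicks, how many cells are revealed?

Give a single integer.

Answer: 6

Derivation:
Click 1 (5,5) count=0: revealed 4 new [(4,4) (4,5) (5,4) (5,5)] -> total=4
Click 2 (0,0) count=2: revealed 1 new [(0,0)] -> total=5
Click 3 (2,2) count=3: revealed 1 new [(2,2)] -> total=6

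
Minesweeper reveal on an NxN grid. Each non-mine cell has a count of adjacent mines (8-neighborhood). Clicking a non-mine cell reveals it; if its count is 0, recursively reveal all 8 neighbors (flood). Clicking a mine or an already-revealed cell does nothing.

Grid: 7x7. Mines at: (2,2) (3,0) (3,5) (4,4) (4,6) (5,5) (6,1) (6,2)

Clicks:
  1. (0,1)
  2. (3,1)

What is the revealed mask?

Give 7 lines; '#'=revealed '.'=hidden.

Answer: #######
#######
##.####
.#.....
.......
.......
.......

Derivation:
Click 1 (0,1) count=0: revealed 20 new [(0,0) (0,1) (0,2) (0,3) (0,4) (0,5) (0,6) (1,0) (1,1) (1,2) (1,3) (1,4) (1,5) (1,6) (2,0) (2,1) (2,3) (2,4) (2,5) (2,6)] -> total=20
Click 2 (3,1) count=2: revealed 1 new [(3,1)] -> total=21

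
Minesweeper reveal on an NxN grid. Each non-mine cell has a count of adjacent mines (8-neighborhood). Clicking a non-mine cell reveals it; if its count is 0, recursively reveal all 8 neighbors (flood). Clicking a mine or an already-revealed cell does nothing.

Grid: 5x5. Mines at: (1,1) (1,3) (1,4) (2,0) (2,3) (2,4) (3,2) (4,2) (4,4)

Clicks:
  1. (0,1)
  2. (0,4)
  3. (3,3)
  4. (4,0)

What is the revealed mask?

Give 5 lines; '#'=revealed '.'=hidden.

Click 1 (0,1) count=1: revealed 1 new [(0,1)] -> total=1
Click 2 (0,4) count=2: revealed 1 new [(0,4)] -> total=2
Click 3 (3,3) count=5: revealed 1 new [(3,3)] -> total=3
Click 4 (4,0) count=0: revealed 4 new [(3,0) (3,1) (4,0) (4,1)] -> total=7

Answer: .#..#
.....
.....
##.#.
##...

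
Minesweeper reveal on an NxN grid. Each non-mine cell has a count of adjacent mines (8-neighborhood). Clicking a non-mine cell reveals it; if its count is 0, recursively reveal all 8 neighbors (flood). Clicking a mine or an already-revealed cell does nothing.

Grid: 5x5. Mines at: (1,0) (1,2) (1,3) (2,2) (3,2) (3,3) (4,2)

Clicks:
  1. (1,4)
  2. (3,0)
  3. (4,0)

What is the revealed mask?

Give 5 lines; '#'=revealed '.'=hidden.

Answer: .....
....#
##...
##...
##...

Derivation:
Click 1 (1,4) count=1: revealed 1 new [(1,4)] -> total=1
Click 2 (3,0) count=0: revealed 6 new [(2,0) (2,1) (3,0) (3,1) (4,0) (4,1)] -> total=7
Click 3 (4,0) count=0: revealed 0 new [(none)] -> total=7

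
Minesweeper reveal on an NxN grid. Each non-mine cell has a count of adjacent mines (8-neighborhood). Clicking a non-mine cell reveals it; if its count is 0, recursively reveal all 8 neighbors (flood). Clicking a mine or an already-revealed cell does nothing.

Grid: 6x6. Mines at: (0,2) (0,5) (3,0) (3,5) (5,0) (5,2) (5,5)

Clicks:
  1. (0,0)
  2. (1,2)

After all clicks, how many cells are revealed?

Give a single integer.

Answer: 7

Derivation:
Click 1 (0,0) count=0: revealed 6 new [(0,0) (0,1) (1,0) (1,1) (2,0) (2,1)] -> total=6
Click 2 (1,2) count=1: revealed 1 new [(1,2)] -> total=7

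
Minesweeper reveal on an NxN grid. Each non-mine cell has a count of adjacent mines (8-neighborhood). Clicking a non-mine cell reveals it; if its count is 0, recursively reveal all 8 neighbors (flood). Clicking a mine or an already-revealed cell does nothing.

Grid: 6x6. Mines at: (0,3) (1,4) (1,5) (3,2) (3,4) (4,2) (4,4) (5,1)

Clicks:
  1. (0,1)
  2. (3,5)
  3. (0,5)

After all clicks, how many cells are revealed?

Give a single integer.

Click 1 (0,1) count=0: revealed 13 new [(0,0) (0,1) (0,2) (1,0) (1,1) (1,2) (2,0) (2,1) (2,2) (3,0) (3,1) (4,0) (4,1)] -> total=13
Click 2 (3,5) count=2: revealed 1 new [(3,5)] -> total=14
Click 3 (0,5) count=2: revealed 1 new [(0,5)] -> total=15

Answer: 15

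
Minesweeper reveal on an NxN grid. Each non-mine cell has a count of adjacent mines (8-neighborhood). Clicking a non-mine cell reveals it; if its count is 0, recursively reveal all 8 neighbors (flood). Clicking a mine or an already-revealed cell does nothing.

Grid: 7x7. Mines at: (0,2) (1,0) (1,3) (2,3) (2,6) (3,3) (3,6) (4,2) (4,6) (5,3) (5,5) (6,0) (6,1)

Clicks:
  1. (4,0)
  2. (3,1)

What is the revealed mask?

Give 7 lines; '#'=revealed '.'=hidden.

Answer: .......
.......
##.....
##.....
##.....
##.....
.......

Derivation:
Click 1 (4,0) count=0: revealed 8 new [(2,0) (2,1) (3,0) (3,1) (4,0) (4,1) (5,0) (5,1)] -> total=8
Click 2 (3,1) count=1: revealed 0 new [(none)] -> total=8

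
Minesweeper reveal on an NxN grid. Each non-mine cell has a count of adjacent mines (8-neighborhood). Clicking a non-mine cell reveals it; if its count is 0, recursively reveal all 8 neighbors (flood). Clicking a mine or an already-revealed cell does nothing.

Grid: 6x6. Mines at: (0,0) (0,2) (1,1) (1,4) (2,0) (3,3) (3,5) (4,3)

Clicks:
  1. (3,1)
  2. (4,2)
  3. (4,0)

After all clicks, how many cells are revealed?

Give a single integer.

Answer: 9

Derivation:
Click 1 (3,1) count=1: revealed 1 new [(3,1)] -> total=1
Click 2 (4,2) count=2: revealed 1 new [(4,2)] -> total=2
Click 3 (4,0) count=0: revealed 7 new [(3,0) (3,2) (4,0) (4,1) (5,0) (5,1) (5,2)] -> total=9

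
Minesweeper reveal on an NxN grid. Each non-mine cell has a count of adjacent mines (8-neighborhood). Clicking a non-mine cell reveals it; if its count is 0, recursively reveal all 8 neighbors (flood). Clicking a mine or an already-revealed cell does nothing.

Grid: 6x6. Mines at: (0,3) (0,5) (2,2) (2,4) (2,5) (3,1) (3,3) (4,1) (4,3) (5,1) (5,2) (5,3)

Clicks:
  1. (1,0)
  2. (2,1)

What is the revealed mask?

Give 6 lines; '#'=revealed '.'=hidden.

Answer: ###...
###...
##....
......
......
......

Derivation:
Click 1 (1,0) count=0: revealed 8 new [(0,0) (0,1) (0,2) (1,0) (1,1) (1,2) (2,0) (2,1)] -> total=8
Click 2 (2,1) count=2: revealed 0 new [(none)] -> total=8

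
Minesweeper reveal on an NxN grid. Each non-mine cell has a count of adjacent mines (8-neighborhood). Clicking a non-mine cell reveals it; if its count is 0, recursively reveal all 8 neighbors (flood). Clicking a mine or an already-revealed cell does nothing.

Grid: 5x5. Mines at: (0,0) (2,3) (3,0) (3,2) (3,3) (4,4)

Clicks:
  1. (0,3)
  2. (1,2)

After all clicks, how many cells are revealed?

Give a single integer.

Click 1 (0,3) count=0: revealed 8 new [(0,1) (0,2) (0,3) (0,4) (1,1) (1,2) (1,3) (1,4)] -> total=8
Click 2 (1,2) count=1: revealed 0 new [(none)] -> total=8

Answer: 8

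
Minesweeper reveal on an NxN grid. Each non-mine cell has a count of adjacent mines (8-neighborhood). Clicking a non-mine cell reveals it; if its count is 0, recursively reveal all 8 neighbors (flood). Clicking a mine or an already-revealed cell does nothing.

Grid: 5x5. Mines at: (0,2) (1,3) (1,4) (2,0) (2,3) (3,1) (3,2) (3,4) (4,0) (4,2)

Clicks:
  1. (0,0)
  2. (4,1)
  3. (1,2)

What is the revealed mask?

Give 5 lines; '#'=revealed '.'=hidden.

Click 1 (0,0) count=0: revealed 4 new [(0,0) (0,1) (1,0) (1,1)] -> total=4
Click 2 (4,1) count=4: revealed 1 new [(4,1)] -> total=5
Click 3 (1,2) count=3: revealed 1 new [(1,2)] -> total=6

Answer: ##...
###..
.....
.....
.#...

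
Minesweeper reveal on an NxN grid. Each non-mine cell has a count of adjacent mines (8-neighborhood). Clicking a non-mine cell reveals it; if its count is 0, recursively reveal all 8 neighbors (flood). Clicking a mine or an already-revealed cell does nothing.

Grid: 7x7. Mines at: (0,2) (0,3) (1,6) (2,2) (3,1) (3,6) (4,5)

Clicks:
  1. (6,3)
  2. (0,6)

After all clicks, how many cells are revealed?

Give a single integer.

Answer: 23

Derivation:
Click 1 (6,3) count=0: revealed 22 new [(3,2) (3,3) (3,4) (4,0) (4,1) (4,2) (4,3) (4,4) (5,0) (5,1) (5,2) (5,3) (5,4) (5,5) (5,6) (6,0) (6,1) (6,2) (6,3) (6,4) (6,5) (6,6)] -> total=22
Click 2 (0,6) count=1: revealed 1 new [(0,6)] -> total=23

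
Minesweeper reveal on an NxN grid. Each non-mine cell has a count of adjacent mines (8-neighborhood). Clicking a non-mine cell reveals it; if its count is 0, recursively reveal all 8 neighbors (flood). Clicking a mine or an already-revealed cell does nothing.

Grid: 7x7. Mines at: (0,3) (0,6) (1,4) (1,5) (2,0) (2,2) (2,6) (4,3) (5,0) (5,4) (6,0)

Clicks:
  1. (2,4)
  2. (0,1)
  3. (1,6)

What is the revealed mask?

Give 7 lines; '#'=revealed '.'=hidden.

Answer: ###....
###...#
....#..
.......
.......
.......
.......

Derivation:
Click 1 (2,4) count=2: revealed 1 new [(2,4)] -> total=1
Click 2 (0,1) count=0: revealed 6 new [(0,0) (0,1) (0,2) (1,0) (1,1) (1,2)] -> total=7
Click 3 (1,6) count=3: revealed 1 new [(1,6)] -> total=8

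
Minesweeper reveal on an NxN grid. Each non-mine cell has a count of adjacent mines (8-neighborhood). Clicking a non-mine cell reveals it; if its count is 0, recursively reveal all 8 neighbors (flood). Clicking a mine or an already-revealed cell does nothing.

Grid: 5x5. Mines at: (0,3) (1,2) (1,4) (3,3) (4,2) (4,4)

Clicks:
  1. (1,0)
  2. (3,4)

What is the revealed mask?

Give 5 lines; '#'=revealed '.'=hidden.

Answer: ##...
##...
##...
##..#
##...

Derivation:
Click 1 (1,0) count=0: revealed 10 new [(0,0) (0,1) (1,0) (1,1) (2,0) (2,1) (3,0) (3,1) (4,0) (4,1)] -> total=10
Click 2 (3,4) count=2: revealed 1 new [(3,4)] -> total=11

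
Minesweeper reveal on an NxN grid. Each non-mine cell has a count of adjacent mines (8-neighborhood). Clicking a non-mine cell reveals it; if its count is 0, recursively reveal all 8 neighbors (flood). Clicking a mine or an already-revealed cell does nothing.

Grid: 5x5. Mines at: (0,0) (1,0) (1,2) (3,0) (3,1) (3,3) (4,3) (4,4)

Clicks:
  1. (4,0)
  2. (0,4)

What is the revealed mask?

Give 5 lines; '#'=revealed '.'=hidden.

Answer: ...##
...##
...##
.....
#....

Derivation:
Click 1 (4,0) count=2: revealed 1 new [(4,0)] -> total=1
Click 2 (0,4) count=0: revealed 6 new [(0,3) (0,4) (1,3) (1,4) (2,3) (2,4)] -> total=7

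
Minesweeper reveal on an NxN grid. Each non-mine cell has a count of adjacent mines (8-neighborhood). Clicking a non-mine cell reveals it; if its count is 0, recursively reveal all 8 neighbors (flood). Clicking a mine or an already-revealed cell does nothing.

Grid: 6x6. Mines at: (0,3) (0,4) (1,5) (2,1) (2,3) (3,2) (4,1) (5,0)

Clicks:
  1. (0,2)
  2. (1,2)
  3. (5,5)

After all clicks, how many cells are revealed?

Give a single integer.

Answer: 15

Derivation:
Click 1 (0,2) count=1: revealed 1 new [(0,2)] -> total=1
Click 2 (1,2) count=3: revealed 1 new [(1,2)] -> total=2
Click 3 (5,5) count=0: revealed 13 new [(2,4) (2,5) (3,3) (3,4) (3,5) (4,2) (4,3) (4,4) (4,5) (5,2) (5,3) (5,4) (5,5)] -> total=15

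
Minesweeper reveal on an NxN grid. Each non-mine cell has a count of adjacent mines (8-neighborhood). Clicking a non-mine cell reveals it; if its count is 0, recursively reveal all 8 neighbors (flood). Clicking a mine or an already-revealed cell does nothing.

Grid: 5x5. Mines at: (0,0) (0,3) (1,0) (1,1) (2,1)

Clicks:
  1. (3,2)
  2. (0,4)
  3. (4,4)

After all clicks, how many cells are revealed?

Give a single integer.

Answer: 17

Derivation:
Click 1 (3,2) count=1: revealed 1 new [(3,2)] -> total=1
Click 2 (0,4) count=1: revealed 1 new [(0,4)] -> total=2
Click 3 (4,4) count=0: revealed 15 new [(1,2) (1,3) (1,4) (2,2) (2,3) (2,4) (3,0) (3,1) (3,3) (3,4) (4,0) (4,1) (4,2) (4,3) (4,4)] -> total=17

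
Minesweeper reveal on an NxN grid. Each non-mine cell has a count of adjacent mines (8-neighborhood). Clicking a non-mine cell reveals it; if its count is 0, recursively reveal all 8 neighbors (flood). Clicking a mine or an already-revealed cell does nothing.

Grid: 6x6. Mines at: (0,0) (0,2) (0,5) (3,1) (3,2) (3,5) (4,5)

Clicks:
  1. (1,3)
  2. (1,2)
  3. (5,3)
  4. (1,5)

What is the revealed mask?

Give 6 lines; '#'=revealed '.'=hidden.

Answer: ......
..##.#
......
......
#####.
#####.

Derivation:
Click 1 (1,3) count=1: revealed 1 new [(1,3)] -> total=1
Click 2 (1,2) count=1: revealed 1 new [(1,2)] -> total=2
Click 3 (5,3) count=0: revealed 10 new [(4,0) (4,1) (4,2) (4,3) (4,4) (5,0) (5,1) (5,2) (5,3) (5,4)] -> total=12
Click 4 (1,5) count=1: revealed 1 new [(1,5)] -> total=13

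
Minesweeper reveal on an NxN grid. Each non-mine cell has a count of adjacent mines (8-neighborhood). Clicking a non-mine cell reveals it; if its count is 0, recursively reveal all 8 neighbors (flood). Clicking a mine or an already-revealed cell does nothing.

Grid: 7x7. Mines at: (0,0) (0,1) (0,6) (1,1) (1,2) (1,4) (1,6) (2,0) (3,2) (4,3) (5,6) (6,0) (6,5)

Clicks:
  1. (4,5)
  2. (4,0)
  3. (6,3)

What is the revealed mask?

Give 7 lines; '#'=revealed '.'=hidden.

Click 1 (4,5) count=1: revealed 1 new [(4,5)] -> total=1
Click 2 (4,0) count=0: revealed 6 new [(3,0) (3,1) (4,0) (4,1) (5,0) (5,1)] -> total=7
Click 3 (6,3) count=0: revealed 7 new [(5,2) (5,3) (5,4) (6,1) (6,2) (6,3) (6,4)] -> total=14

Answer: .......
.......
.......
##.....
##...#.
#####..
.####..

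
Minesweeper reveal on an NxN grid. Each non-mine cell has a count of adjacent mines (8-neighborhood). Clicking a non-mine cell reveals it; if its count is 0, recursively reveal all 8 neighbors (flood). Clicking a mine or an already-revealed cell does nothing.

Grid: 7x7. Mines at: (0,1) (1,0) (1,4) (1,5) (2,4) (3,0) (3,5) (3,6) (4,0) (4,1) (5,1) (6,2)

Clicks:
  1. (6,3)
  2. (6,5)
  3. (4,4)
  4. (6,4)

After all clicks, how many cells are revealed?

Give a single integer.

Click 1 (6,3) count=1: revealed 1 new [(6,3)] -> total=1
Click 2 (6,5) count=0: revealed 16 new [(3,2) (3,3) (3,4) (4,2) (4,3) (4,4) (4,5) (4,6) (5,2) (5,3) (5,4) (5,5) (5,6) (6,4) (6,5) (6,6)] -> total=17
Click 3 (4,4) count=1: revealed 0 new [(none)] -> total=17
Click 4 (6,4) count=0: revealed 0 new [(none)] -> total=17

Answer: 17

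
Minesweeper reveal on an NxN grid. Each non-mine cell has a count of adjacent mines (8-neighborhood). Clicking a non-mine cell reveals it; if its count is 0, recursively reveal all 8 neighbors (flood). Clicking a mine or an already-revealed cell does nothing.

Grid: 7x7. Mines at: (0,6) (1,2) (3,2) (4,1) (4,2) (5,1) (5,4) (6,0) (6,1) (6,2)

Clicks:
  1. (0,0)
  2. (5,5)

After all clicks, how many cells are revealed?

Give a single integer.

Answer: 9

Derivation:
Click 1 (0,0) count=0: revealed 8 new [(0,0) (0,1) (1,0) (1,1) (2,0) (2,1) (3,0) (3,1)] -> total=8
Click 2 (5,5) count=1: revealed 1 new [(5,5)] -> total=9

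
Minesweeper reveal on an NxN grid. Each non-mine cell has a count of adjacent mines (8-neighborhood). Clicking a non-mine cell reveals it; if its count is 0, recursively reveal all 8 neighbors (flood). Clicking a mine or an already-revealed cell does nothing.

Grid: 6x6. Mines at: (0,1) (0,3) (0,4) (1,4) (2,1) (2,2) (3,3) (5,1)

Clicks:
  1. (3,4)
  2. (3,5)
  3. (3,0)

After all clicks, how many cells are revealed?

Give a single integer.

Answer: 13

Derivation:
Click 1 (3,4) count=1: revealed 1 new [(3,4)] -> total=1
Click 2 (3,5) count=0: revealed 11 new [(2,4) (2,5) (3,5) (4,2) (4,3) (4,4) (4,5) (5,2) (5,3) (5,4) (5,5)] -> total=12
Click 3 (3,0) count=1: revealed 1 new [(3,0)] -> total=13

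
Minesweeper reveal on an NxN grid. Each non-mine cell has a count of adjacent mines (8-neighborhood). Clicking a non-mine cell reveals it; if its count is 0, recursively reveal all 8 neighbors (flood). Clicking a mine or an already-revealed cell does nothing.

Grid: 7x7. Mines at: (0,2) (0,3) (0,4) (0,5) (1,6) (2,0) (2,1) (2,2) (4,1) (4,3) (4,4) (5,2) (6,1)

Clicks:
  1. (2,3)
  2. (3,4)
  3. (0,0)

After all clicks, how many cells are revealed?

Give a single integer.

Click 1 (2,3) count=1: revealed 1 new [(2,3)] -> total=1
Click 2 (3,4) count=2: revealed 1 new [(3,4)] -> total=2
Click 3 (0,0) count=0: revealed 4 new [(0,0) (0,1) (1,0) (1,1)] -> total=6

Answer: 6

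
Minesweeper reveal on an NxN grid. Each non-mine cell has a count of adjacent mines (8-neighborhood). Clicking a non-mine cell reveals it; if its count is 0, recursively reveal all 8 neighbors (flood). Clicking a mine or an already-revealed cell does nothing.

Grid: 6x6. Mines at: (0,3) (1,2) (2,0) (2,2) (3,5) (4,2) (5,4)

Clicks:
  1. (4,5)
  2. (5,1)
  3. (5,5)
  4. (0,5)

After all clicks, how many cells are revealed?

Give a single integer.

Answer: 9

Derivation:
Click 1 (4,5) count=2: revealed 1 new [(4,5)] -> total=1
Click 2 (5,1) count=1: revealed 1 new [(5,1)] -> total=2
Click 3 (5,5) count=1: revealed 1 new [(5,5)] -> total=3
Click 4 (0,5) count=0: revealed 6 new [(0,4) (0,5) (1,4) (1,5) (2,4) (2,5)] -> total=9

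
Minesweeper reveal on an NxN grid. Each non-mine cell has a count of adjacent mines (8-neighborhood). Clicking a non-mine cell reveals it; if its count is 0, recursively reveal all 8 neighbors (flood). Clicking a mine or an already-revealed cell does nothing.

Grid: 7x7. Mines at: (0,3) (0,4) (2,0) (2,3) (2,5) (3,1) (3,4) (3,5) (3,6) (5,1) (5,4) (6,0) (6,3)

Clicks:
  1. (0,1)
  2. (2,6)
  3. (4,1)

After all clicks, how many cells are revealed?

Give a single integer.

Answer: 8

Derivation:
Click 1 (0,1) count=0: revealed 6 new [(0,0) (0,1) (0,2) (1,0) (1,1) (1,2)] -> total=6
Click 2 (2,6) count=3: revealed 1 new [(2,6)] -> total=7
Click 3 (4,1) count=2: revealed 1 new [(4,1)] -> total=8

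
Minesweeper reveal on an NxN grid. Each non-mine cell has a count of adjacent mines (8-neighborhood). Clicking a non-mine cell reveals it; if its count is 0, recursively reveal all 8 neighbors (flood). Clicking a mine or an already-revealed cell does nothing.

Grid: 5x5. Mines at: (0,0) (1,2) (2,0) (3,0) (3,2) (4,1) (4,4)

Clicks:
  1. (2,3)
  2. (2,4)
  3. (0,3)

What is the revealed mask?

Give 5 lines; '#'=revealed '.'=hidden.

Click 1 (2,3) count=2: revealed 1 new [(2,3)] -> total=1
Click 2 (2,4) count=0: revealed 7 new [(0,3) (0,4) (1,3) (1,4) (2,4) (3,3) (3,4)] -> total=8
Click 3 (0,3) count=1: revealed 0 new [(none)] -> total=8

Answer: ...##
...##
...##
...##
.....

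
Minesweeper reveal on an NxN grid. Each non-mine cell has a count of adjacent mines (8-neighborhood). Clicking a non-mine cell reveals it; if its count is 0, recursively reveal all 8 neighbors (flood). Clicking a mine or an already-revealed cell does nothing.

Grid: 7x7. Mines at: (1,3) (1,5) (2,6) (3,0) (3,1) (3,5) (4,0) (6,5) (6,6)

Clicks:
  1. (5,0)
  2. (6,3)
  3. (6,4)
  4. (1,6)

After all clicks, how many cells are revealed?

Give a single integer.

Click 1 (5,0) count=1: revealed 1 new [(5,0)] -> total=1
Click 2 (6,3) count=0: revealed 19 new [(2,2) (2,3) (2,4) (3,2) (3,3) (3,4) (4,1) (4,2) (4,3) (4,4) (5,1) (5,2) (5,3) (5,4) (6,0) (6,1) (6,2) (6,3) (6,4)] -> total=20
Click 3 (6,4) count=1: revealed 0 new [(none)] -> total=20
Click 4 (1,6) count=2: revealed 1 new [(1,6)] -> total=21

Answer: 21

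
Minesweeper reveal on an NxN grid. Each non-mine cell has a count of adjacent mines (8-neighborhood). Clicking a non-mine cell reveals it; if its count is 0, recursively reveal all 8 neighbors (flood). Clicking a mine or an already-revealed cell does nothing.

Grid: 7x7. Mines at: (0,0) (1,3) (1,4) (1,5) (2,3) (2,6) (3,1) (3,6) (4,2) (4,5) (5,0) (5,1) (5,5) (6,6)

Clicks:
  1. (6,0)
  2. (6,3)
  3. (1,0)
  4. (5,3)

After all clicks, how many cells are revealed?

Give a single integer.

Click 1 (6,0) count=2: revealed 1 new [(6,0)] -> total=1
Click 2 (6,3) count=0: revealed 6 new [(5,2) (5,3) (5,4) (6,2) (6,3) (6,4)] -> total=7
Click 3 (1,0) count=1: revealed 1 new [(1,0)] -> total=8
Click 4 (5,3) count=1: revealed 0 new [(none)] -> total=8

Answer: 8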